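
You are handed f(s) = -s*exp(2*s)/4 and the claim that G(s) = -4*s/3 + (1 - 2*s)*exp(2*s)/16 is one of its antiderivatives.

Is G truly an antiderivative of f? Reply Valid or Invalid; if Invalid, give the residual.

Invalid: d/ds[G] - f = -4/3, which is not 0.

d/ds[G] = -s*exp(2*s)/4 - 4/3
d/ds[G] - f(s) = -4/3 != 0.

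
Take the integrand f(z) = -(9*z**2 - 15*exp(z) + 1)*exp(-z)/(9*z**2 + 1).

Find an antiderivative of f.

A first test for any F(z): its z-derivative must equal f(z) identically.
Check: d/dz[(5*exp(z)*atan(3*z) + 1)*exp(-z)] = (-9*z**2 + 15*exp(z) - 1)/(9*z**2*exp(z) + exp(z)), which equals f(z).

An antiderivative is F(z) = (5*exp(z)*atan(3*z) + 1)*exp(-z).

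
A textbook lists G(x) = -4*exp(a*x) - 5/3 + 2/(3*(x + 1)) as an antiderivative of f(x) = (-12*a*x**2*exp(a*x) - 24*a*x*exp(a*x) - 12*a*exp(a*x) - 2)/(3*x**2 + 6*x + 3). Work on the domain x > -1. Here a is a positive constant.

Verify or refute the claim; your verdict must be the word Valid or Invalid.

d/dx[G] = (-12*a*x**2*exp(a*x) - 24*a*x*exp(a*x) - 12*a*exp(a*x) - 2)/(3*x**2 + 6*x + 3)
This equals f(x) exactly, so the claim holds.

Valid. The derivative of G reproduces f.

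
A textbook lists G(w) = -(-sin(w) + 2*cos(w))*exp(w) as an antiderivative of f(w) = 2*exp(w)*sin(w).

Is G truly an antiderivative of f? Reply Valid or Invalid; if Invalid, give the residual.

d/dw[G] = 3*exp(w)*sin(w) - exp(w)*cos(w)
d/dw[G] - f(w) = exp(w)*sin(w) - exp(w)*cos(w) != 0.

Invalid: d/dw[G] - f = exp(w)*sin(w) - exp(w)*cos(w), which is not 0.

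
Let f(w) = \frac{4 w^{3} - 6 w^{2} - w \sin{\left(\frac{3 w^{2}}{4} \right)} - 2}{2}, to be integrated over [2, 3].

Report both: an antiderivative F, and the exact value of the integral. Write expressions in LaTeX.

Since d/dw undoes antidifferentiation here, F'(w) = f(w) is required of F(w).
F(w) = \frac{w^{4}}{2} - w^{3} - w + \frac{\cos{\left(\frac{3 w^{2}}{4} \right)}}{3} is an antiderivative of f.
Check: d/dw[\frac{w^{4}}{2} - w^{3} - w + \frac{\cos{\left(\frac{3 w^{2}}{4} \right)}}{3}] = 2 w^{3} - 3 w^{2} - \frac{w \sin{\left(\frac{3 w^{2}}{4} \right)}}{2} - 1, which equals f(w).
F(3) = \frac{\cos{\left(\frac{27}{4} \right)}}{3} + \frac{21}{2}; F(2) = -2 + \frac{\cos{\left(3 \right)}}{3}.
Integral = F(3) - F(2) = \frac{\cos{\left(\frac{27}{4} \right)}}{3} - \frac{\cos{\left(3 \right)}}{3} + \frac{25}{2}.

Antiderivative: F(w) = \frac{w^{4}}{2} - w^{3} - w + \frac{\cos{\left(\frac{3 w^{2}}{4} \right)}}{3}; value = \frac{\cos{\left(\frac{27}{4} \right)}}{3} - \frac{\cos{\left(3 \right)}}{3} + \frac{25}{2}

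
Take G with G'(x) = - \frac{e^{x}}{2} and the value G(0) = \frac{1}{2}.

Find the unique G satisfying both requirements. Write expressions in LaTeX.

G(x) = - \frac{e^{x} - 2}{2}

For G(x) to be correct, d/dx[G] must agree with the stated G'(x) identically.
A general antiderivative is - \frac{e^{x}}{2} + C.
The condition gives C = \frac{1}{2} - (- \frac{1}{2}) = 1.
So G(x) = - \frac{e^{x} - 2}{2}.
Check: d/dx[- \frac{e^{x} - 2}{2}] = - \frac{e^{x}}{2} = G'(x).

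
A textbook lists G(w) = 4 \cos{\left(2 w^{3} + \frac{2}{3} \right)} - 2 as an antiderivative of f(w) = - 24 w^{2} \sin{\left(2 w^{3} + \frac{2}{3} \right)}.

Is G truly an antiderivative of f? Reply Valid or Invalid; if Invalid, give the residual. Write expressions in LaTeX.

d/dw[G] = - 24 w^{2} \sin{\left(2 w^{3} + \frac{2}{3} \right)}
This equals f(w) exactly, so the claim holds.

Valid - differentiating G returns exactly f.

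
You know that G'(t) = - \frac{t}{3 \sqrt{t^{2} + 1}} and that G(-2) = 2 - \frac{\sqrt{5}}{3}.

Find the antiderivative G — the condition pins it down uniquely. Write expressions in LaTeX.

G(t) = 2 - \frac{\sqrt{t^{2} + 1}}{3}

The substitution u = t^{2} + 1 works: G'(t) is exactly (dG/du)*(du/dt) for that inner function.
A general antiderivative is - \frac{\sqrt{t^{2} + 1}}{3} + C.
The condition gives C = 2 - \frac{\sqrt{5}}{3} - (- \frac{\sqrt{5}}{3}) = 2.
So G(t) = 2 - \frac{\sqrt{t^{2} + 1}}{3}.
Check: d/dt[2 - \frac{\sqrt{t^{2} + 1}}{3}] = - \frac{t}{3 \sqrt{t^{2} + 1}} = G'(t).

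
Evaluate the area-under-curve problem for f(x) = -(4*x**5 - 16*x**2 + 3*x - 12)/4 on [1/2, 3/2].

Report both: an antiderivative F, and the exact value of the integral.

Antiderivative: F(x) = x*(-4*x**5 + 32*x**2 - 9*x + 72)/24; value = 75/16

Differentiate the proposed F(x) back; it has to land on f(x) exactly.
F(x) = x*(-4*x**5 + 32*x**2 - 9*x + 72)/24 is an antiderivative of f.
Check: d/dx[x*(-4*x**5 + 32*x**2 - 9*x + 72)/24] = -x**5 + 4*x**2 - 3*x/4 + 3, which equals f(x).
F(3/2) = 801/128; F(1/2) = 201/128.
Integral = F(3/2) - F(1/2) = 75/16.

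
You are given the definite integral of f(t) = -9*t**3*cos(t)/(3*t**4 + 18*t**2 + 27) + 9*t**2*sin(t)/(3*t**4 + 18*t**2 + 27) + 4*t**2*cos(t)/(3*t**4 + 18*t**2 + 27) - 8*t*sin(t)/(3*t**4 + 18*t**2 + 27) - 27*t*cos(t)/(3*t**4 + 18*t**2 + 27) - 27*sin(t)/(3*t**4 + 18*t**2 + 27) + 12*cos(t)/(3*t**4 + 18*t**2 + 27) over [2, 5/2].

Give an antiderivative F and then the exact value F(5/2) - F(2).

Antiderivative: F(t) = -3*t*sin(t)/(t**2 + 3) + 4*sin(t)/(3*t**2 + 9); value = -2*sin(5/2)/3 + 2*sin(2)/3

Integrate term by term and add the pieces.
F(t) = -3*t*sin(t)/(t**2 + 3) + 4*sin(t)/(3*t**2 + 9) is an antiderivative of f.
Check: d/dt[-3*t*sin(t)/(t**2 + 3) + 4*sin(t)/(3*t**2 + 9)] = (-9*t**3*cos(t) + 9*t**2*sin(t) + 4*t**2*cos(t) - 8*t*sin(t) - 27*t*cos(t) - 27*sin(t) + 12*cos(t))/(3*t**4 + 18*t**2 + 27), which equals f(t).
F(5/2) = -2*sin(5/2)/3; F(2) = -2*sin(2)/3.
Integral = F(5/2) - F(2) = -2*sin(5/2)/3 + 2*sin(2)/3.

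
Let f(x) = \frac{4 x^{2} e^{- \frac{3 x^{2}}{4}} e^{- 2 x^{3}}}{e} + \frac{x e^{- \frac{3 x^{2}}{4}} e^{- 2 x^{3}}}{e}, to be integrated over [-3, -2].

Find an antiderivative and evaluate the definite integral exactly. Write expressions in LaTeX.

The substitution u = - 2 x^{3} - \frac{3 x^{2}}{4} - 1 works: f is exactly (dF/du)*(du/dx) for that inner function.
F(x) = - \frac{2 e^{- 2 x^{3} - \frac{3 x^{2}}{4} - 1}}{3} is an antiderivative of f.
Check: d/dx[- \frac{2 e^{- 2 x^{3} - \frac{3 x^{2}}{4} - 1}}{3}] = \frac{\left(4 x^{2} + x\right) e^{- \frac{3 x^{2}}{4}} e^{- 2 x^{3}}}{e}, which equals f(x).
F(-2) = - \frac{2 e^{12}}{3}; F(-3) = - \frac{2 e^{\frac{185}{4}}}{3}.
Integral = F(-2) - F(-3) = - \frac{2 e^{12}}{3} + \frac{2 e^{\frac{185}{4}}}{3}.

Antiderivative: F(x) = - \frac{2 e^{- 2 x^{3} - \frac{3 x^{2}}{4} - 1}}{3}; value = - \frac{2 e^{12}}{3} + \frac{2 e^{\frac{185}{4}}}{3}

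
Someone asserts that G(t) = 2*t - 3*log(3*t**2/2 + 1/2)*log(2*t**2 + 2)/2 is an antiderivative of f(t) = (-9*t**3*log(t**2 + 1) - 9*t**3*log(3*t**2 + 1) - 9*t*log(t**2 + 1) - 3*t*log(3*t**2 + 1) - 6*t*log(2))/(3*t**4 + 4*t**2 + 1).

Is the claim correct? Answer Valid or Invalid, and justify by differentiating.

Invalid: d/dt[G] - f = 2, which is not 0.

d/dt[G] = (6*t**4 - 9*t**3*log(t**2 + 1) - 9*t**3*log(3*t**2 + 1) + 8*t**2 - 9*t*log(t**2 + 1) - 3*t*log(3*t**2 + 1) - 6*t*log(2) + 2)/(3*t**4 + 4*t**2 + 1)
d/dt[G] - f(t) = 2 != 0.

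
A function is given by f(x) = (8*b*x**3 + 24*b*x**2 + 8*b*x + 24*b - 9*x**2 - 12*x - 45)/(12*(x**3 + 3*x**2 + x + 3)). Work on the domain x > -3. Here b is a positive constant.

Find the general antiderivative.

Since d/dx undoes antidifferentiation here, F'(x) = f(x) is required of F(x).
Check: d/dx[(8*b*x - 9*log(x + 3) - 12*atan(x))/12] = (8*b*x**3 + 24*b*x**2 + 8*b*x + 24*b - 9*x**2 - 12*x - 45)/(12*x**3 + 36*x**2 + 12*x + 36), which equals f(x).

F(x) = (8*b*x - 9*log(x + 3) - 12*atan(x))/12 + C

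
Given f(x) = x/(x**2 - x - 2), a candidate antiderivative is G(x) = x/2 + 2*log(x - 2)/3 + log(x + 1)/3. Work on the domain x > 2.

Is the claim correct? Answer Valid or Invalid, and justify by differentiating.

d/dx[G] = (x**2 + x - 2)/(2*x**2 - 2*x - 4)
d/dx[G] - f(x) = 1/2 != 0.

Invalid: d/dx[G] - f = 1/2, which is not 0.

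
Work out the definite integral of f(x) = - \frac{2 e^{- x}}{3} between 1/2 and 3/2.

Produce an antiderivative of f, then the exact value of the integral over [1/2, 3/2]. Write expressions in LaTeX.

Check any antiderivative F(x) by computing F'(x) and comparing it with f(x).
F(x) = \frac{2 e^{- x}}{3} is an antiderivative of f.
Check: d/dx[\frac{2 e^{- x}}{3}] = - \frac{2 e^{- x}}{3} = f(x).
F(3/2) = \frac{2}{3 e^{\frac{3}{2}}}; F(1/2) = \frac{2}{3 e^{\frac{1}{2}}}.
Integral = F(3/2) - F(1/2) = - \frac{2}{3 e^{\frac{1}{2}}} + \frac{2}{3 e^{\frac{3}{2}}}.

Antiderivative: F(x) = \frac{2 e^{- x}}{3}; value = - \frac{2}{3 e^{\frac{1}{2}}} + \frac{2}{3 e^{\frac{3}{2}}}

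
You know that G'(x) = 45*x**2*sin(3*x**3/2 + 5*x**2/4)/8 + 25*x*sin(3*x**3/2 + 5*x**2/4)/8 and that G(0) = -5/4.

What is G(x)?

The substitution u = 3*x**3/2 + 5*x**2/4 works: G'(x) is exactly (dG/du)*(du/dx) for that inner function.
A general antiderivative is -5*cos(3*x**3/2 + 5*x**2/4)/4 + C.
The condition gives C = -5/4 - (-5/4) = 0.
So G(x) = -5*cos(3*x**3/2 + 5*x**2/4)/4.
Check: d/dx[-5*cos(3*x**3/2 + 5*x**2/4)/4] = 45*x**2*sin(3*x**3/2 + 5*x**2/4)/8 + 25*x*sin(3*x**3/2 + 5*x**2/4)/8 = G'(x).

G(x) = -5*cos(3*x**3/2 + 5*x**2/4)/4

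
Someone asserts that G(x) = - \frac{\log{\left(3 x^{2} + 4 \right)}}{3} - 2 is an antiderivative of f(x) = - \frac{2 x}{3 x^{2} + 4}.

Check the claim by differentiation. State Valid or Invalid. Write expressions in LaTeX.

Valid - the claim checks out under differentiation.

d/dx[G] = - \frac{2 x}{3 x^{2} + 4}
This equals f(x) exactly, so the claim holds.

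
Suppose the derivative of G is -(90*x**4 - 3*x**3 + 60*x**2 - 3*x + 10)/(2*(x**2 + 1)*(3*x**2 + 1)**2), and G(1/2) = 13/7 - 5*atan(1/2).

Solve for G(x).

The proposed G(x) is checked by its d/dx: the result must match the given G'(x).
A general antiderivative is -5*atan(x) - 1/(3*(4*x**2 + 4/3)) + C.
The condition gives C = 13/7 - 5*atan(1/2) - (-5*atan(1/2) - 1/7) = 2.
So G(x) = -5*atan(x) + 2 - 1/(12*x**2 + 4).
Check: d/dx[-5*atan(x) + 2 - 1/(12*x**2 + 4)] = (-90*x**4 + 3*x**3 - 60*x**2 + 3*x - 10)/(18*x**6 + 30*x**4 + 14*x**2 + 2), which equals G'(x).

G(x) = -5*atan(x) + 2 - 1/(12*x**2 + 4)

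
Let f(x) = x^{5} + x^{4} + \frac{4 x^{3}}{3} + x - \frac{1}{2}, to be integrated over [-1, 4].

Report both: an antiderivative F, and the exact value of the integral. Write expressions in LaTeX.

Antiderivative: F(x) = \frac{x^{6}}{6} + \frac{x^{5}}{5} + \frac{x^{4}}{3} + \frac{x^{2}}{2} - \frac{x}{2}; value = \frac{1955}{2}

The integrand splits into summands that can be handled one at a time.
F(x) = \frac{x^{6}}{6} + \frac{x^{5}}{5} + \frac{x^{4}}{3} + \frac{x^{2}}{2} - \frac{x}{2} is an antiderivative of f.
Check: d/dx[\frac{x^{6}}{6} + \frac{x^{5}}{5} + \frac{x^{4}}{3} + \frac{x^{2}}{2} - \frac{x}{2}] = x^{5} + x^{4} + \frac{4 x^{3}}{3} + x - \frac{1}{2} = f(x).
F(4) = \frac{4894}{5}; F(-1) = \frac{13}{10}.
Integral = F(4) - F(-1) = \frac{1955}{2}.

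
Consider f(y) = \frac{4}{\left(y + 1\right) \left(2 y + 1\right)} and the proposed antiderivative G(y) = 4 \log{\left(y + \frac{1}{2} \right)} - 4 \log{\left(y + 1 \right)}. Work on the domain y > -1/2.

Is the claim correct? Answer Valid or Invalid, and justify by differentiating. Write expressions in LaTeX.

d/dy[G] = \frac{4}{2 y^{2} + 3 y + 1}
This equals f(y) exactly, so the claim holds.

Valid: G'(y) = f(y).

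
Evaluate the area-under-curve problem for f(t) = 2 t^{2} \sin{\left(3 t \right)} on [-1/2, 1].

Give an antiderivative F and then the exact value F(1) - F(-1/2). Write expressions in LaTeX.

Antiderivative: F(t) = - \frac{2 t^{2} \cos{\left(3 t \right)}}{3} + \frac{4 t \sin{\left(3 t \right)}}{9} + \frac{4 \cos{\left(3 t \right)}}{27}; value = - \frac{2 \sin{\left(\frac{3}{2} \right)}}{9} + \frac{\cos{\left(\frac{3}{2} \right)}}{54} + \frac{4 \sin{\left(3 \right)}}{9} - \frac{14 \cos{\left(3 \right)}}{27}

Any candidate F(t) must reproduce f(t) exactly when differentiated.
F(t) = - \frac{2 t^{2} \cos{\left(3 t \right)}}{3} + \frac{4 t \sin{\left(3 t \right)}}{9} + \frac{4 \cos{\left(3 t \right)}}{27} is an antiderivative of f.
Check: d/dt[- \frac{2 t^{2} \cos{\left(3 t \right)}}{3} + \frac{4 t \sin{\left(3 t \right)}}{9} + \frac{4 \cos{\left(3 t \right)}}{27}] = 2 t^{2} \sin{\left(3 t \right)} = f(t).
F(1) = \frac{4 \sin{\left(3 \right)}}{9} - \frac{14 \cos{\left(3 \right)}}{27}; F(-1/2) = - \frac{\cos{\left(\frac{3}{2} \right)}}{54} + \frac{2 \sin{\left(\frac{3}{2} \right)}}{9}.
Integral = F(1) - F(-1/2) = - \frac{2 \sin{\left(\frac{3}{2} \right)}}{9} + \frac{\cos{\left(\frac{3}{2} \right)}}{54} + \frac{4 \sin{\left(3 \right)}}{9} - \frac{14 \cos{\left(3 \right)}}{27}.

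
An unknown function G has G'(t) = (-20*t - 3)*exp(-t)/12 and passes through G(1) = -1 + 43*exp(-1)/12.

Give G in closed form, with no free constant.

Recognize the product-rule pattern: G'(t) = u'v + uv' with u = 5*t/3 + 23/12, v = exp(-t), so integration by parts undoes it.
A general antiderivative is (20*t + 23)*exp(-t)/12 + C.
The condition gives C = -1 + 43*exp(-1)/12 - (43*exp(-1)/12) = -1.
So G(t) = (20*t - 12*exp(t) + 23)*exp(-t)/12.
Check: d/dt[(20*t - 12*exp(t) + 23)*exp(-t)/12] = (-20*t - 3)*exp(-t)/12 = G'(t).

G(t) = (20*t - 12*exp(t) + 23)*exp(-t)/12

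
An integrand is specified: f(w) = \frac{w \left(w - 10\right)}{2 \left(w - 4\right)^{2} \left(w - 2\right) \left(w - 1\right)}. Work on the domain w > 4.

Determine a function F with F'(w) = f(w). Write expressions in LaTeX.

An antiderivative is F(w) = \frac{3 w \log{\left(w - 4 \right)} - 4 w \log{\left(w - 2 \right)} + w \log{\left(w - 1 \right)} - 12 \log{\left(w - 4 \right)} + 16 \log{\left(w - 2 \right)} - 4 \log{\left(w - 1 \right)} + 4}{2 w - 8}.

Factor the denominator (2 \left(w - 4\right)^{2} \left(w - 2\right) \left(w - 1\right)) and decompose: f = \frac{1}{2 \left(w - 1\right)} - \frac{2}{w - 2} + \frac{3}{2 \left(w - 4\right)} - \frac{2}{\left(w - 4\right)^{2}}; each piece integrates to a log, atan, or power term.
Check: d/dw[\frac{3 w \log{\left(w - 4 \right)} - 4 w \log{\left(w - 2 \right)} + w \log{\left(w - 1 \right)} - 12 \log{\left(w - 4 \right)} + 16 \log{\left(w - 2 \right)} - 4 \log{\left(w - 1 \right)} + 4}{2 w - 8}] = \frac{w^{2} - 10 w}{2 w^{4} - 22 w^{3} + 84 w^{2} - 128 w + 64}, which equals f(w).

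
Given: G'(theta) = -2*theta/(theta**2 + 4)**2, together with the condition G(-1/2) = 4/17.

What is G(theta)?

G'(theta) matches the chain-rule pattern g'(h)*h' with inner function h(theta) = theta**2 + 4; substituting u = h(theta) collapses the integral.
A general antiderivative is 1/(theta**2 + 4) + C.
The condition gives C = 4/17 - (4/17) = 0.
So G(theta) = 1/(theta**2 + 4).
Check: d/dtheta[1/(theta**2 + 4)] = -2*theta/(theta**4 + 8*theta**2 + 16), which equals G'(theta).

G(theta) = 1/(theta**2 + 4)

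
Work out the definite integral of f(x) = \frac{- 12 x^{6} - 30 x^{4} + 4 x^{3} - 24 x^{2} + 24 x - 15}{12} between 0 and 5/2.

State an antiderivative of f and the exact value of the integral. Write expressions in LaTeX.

A first test for any F(x): its x-derivative must equal f(x) identically.
F(x) = - \frac{x^{7}}{7} - \frac{x^{5}}{2} + \frac{x^{4}}{12} - \frac{2 x^{3}}{3} + x^{2} - \frac{5 x}{4} is an antiderivative of f.
Check: d/dx[- \frac{x^{7}}{7} - \frac{x^{5}}{2} + \frac{x^{4}}{12} - \frac{2 x^{3}}{3} + x^{2} - \frac{5 x}{4}] = - x^{6} - \frac{5 x^{4}}{2} + \frac{x^{3}}{3} - 2 x^{2} + 2 x - \frac{5}{4}, which equals f(x).
F(5/2) = - \frac{376475}{2688}; F(0) = 0.
Integral = F(5/2) - F(0) = - \frac{376475}{2688}.

Antiderivative: F(x) = - \frac{x^{7}}{7} - \frac{x^{5}}{2} + \frac{x^{4}}{12} - \frac{2 x^{3}}{3} + x^{2} - \frac{5 x}{4}; value = - \frac{376475}{2688}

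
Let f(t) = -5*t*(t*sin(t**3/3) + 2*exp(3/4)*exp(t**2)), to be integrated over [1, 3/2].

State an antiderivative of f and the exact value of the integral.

Antiderivative: F(t) = 5*(-exp(t**2 + 3/4) + cos(t**3/3)); value = -5*exp(3) - 5*cos(1/3) + 5*cos(9/8) + 5*exp(7/4)

Differentiate the proposed F(t) back; it has to land on f(t) exactly.
F(t) = 5*(-exp(t**2 + 3/4) + cos(t**3/3)) is an antiderivative of f.
Check: d/dt[5*(-exp(t**2 + 3/4) + cos(t**3/3))] = -5*t**2*sin(t**3/3) - 10*t*exp(3/4)*exp(t**2), which equals f(t).
F(3/2) = -5*exp(3) + 5*cos(9/8); F(1) = -5*exp(7/4) + 5*cos(1/3).
Integral = F(3/2) - F(1) = -5*exp(3) - 5*cos(1/3) + 5*cos(9/8) + 5*exp(7/4).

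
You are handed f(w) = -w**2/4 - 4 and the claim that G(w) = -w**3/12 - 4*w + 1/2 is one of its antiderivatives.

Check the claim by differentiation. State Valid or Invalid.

Valid - the claim checks out under differentiation.

d/dw[G] = -w**2/4 - 4
This equals f(w) exactly, so the claim holds.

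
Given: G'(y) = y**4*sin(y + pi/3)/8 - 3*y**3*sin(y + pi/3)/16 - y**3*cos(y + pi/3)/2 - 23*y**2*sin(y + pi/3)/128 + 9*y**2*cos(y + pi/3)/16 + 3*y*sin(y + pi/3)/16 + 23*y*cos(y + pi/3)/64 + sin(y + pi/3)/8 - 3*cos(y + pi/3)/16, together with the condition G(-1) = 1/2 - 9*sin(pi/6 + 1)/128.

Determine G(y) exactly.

G(y) = -y**4*cos(y + pi/3)/8 + 3*y**3*cos(y + pi/3)/16 + 23*y**2*cos(y + pi/3)/128 - 3*y*cos(y + pi/3)/16 - cos(y + pi/3)/8 + 1/2

Recognize the product-rule pattern: G'(y) = u'v + uv' with u = -(-y**2 + 3*y/4 + 1)**2/8, v = cos(y + pi/3), so integration by parts undoes it.
A general antiderivative is -(-y**2 + 3*y/4 + 1)**2*cos(y + pi/3)/8 + C.
The condition gives C = 1/2 - 9*sin(pi/6 + 1)/128 - (-9*sin(pi/6 + 1)/128) = 1/2.
So G(y) = -y**4*cos(y + pi/3)/8 + 3*y**3*cos(y + pi/3)/16 + 23*y**2*cos(y + pi/3)/128 - 3*y*cos(y + pi/3)/16 - cos(y + pi/3)/8 + 1/2.
Check: d/dy[-y**4*cos(y + pi/3)/8 + 3*y**3*cos(y + pi/3)/16 + 23*y**2*cos(y + pi/3)/128 - 3*y*cos(y + pi/3)/16 - cos(y + pi/3)/8 + 1/2] = y**4*sin(y + pi/3)/8 - 3*y**3*sin(y + pi/3)/16 - y**3*cos(y + pi/3)/2 - 23*y**2*sin(y + pi/3)/128 + 9*y**2*cos(y + pi/3)/16 + 3*y*sin(y + pi/3)/16 + 23*y*cos(y + pi/3)/64 + sin(y + pi/3)/8 - 3*cos(y + pi/3)/16 = G'(y).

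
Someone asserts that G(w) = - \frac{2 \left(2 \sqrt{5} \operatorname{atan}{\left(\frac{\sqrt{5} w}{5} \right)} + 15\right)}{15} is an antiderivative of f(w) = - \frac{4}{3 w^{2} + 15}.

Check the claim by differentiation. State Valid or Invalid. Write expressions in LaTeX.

d/dw[G] = - \frac{4}{3 w^{2} + 15}
This equals f(w) exactly, so the claim holds.

Valid - the claim checks out under differentiation.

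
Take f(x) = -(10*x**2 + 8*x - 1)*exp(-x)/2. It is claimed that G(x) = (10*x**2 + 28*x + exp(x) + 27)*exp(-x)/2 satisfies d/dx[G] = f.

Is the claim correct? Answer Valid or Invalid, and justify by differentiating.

Valid: G'(x) = f(x).

d/dx[G] = (-10*x**2 - 8*x + 1)*exp(-x)/2
This equals f(x) exactly, so the claim holds.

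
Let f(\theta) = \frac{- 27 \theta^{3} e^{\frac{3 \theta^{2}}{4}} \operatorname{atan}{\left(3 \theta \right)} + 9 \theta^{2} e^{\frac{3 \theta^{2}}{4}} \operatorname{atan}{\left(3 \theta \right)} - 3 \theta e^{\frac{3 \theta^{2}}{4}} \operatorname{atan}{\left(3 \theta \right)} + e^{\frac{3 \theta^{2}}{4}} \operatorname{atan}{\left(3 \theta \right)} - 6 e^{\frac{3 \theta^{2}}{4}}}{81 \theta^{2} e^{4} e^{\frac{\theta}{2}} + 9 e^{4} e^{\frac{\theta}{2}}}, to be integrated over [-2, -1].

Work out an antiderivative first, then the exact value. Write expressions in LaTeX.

Antiderivative: F(\theta) = - \frac{2 e^{\frac{3 \theta^{2}}{4} - \frac{\theta}{2} - 4} \operatorname{atan}{\left(3 \theta \right)}}{9}; value = - \frac{2 \operatorname{atan}{\left(6 \right)}}{9} + \frac{2 \operatorname{atan}{\left(3 \right)}}{9 e^{\frac{11}{4}}}

f has the shape u'v + uv' for u = - \frac{2 \operatorname{atan}{\left(3 \theta \right)}}{9} and v = e^{\frac{3 \theta^{2}}{4} - \frac{\theta}{2} - 4} — it is the derivative of the product u*v.
F(\theta) = - \frac{2 e^{\frac{3 \theta^{2}}{4} - \frac{\theta}{2} - 4} \operatorname{atan}{\left(3 \theta \right)}}{9} is an antiderivative of f.
Check: d/d\theta[- \frac{2 e^{\frac{3 \theta^{2}}{4} - \frac{\theta}{2} - 4} \operatorname{atan}{\left(3 \theta \right)}}{9}] = \frac{- 27 \theta^{3} \operatorname{atan}{\left(3 \theta \right)} + 9 \theta^{2} \operatorname{atan}{\left(3 \theta \right)} - 3 \theta \operatorname{atan}{\left(3 \theta \right)} + \operatorname{atan}{\left(3 \theta \right)} - 6}{81 \theta^{2} e^{4} e^{\frac{\theta}{2}} e^{- \frac{3 \theta^{2}}{4}} + 9 e^{4} e^{\frac{\theta}{2}} e^{- \frac{3 \theta^{2}}{4}}}, which equals f(\theta).
F(-1) = \frac{2 \operatorname{atan}{\left(3 \right)}}{9 e^{\frac{11}{4}}}; F(-2) = \frac{2 \operatorname{atan}{\left(6 \right)}}{9}.
Integral = F(-1) - F(-2) = - \frac{2 \operatorname{atan}{\left(6 \right)}}{9} + \frac{2 \operatorname{atan}{\left(3 \right)}}{9 e^{\frac{11}{4}}}.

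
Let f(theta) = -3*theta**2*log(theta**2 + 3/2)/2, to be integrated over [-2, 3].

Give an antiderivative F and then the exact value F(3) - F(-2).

Antiderivative: F(theta) = (-6*theta**3*log(theta**2 + 3/2) + 4*theta**3 - 18*theta + 9*sqrt(6)*atan(sqrt(6)*theta/3))/12; value = -27*log(21/2)/2 - 4*log(11/2) + 3*sqrt(6)*atan(2*sqrt(6)/3)/4 + 3*sqrt(6)*atan(sqrt(6))/4 + 25/6

Since d/dtheta undoes antidifferentiation here, F'(theta) = f(theta) is required of F(theta).
F(theta) = (-6*theta**3*log(theta**2 + 3/2) + 4*theta**3 - 18*theta + 9*sqrt(6)*atan(sqrt(6)*theta/3))/12 is an antiderivative of f.
Check: d/dtheta[(-6*theta**3*log(theta**2 + 3/2) + 4*theta**3 - 18*theta + 9*sqrt(6)*atan(sqrt(6)*theta/3))/12] = -3*theta**2*log(theta**2 + 3/2)/2 = f(theta).
F(3) = -27*log(21/2)/2 + 3*sqrt(6)*atan(sqrt(6))/4 + 9/2; F(-2) = -3*sqrt(6)*atan(2*sqrt(6)/3)/4 + 1/3 + 4*log(11/2).
Integral = F(3) - F(-2) = -27*log(21/2)/2 - 4*log(11/2) + 3*sqrt(6)*atan(2*sqrt(6)/3)/4 + 3*sqrt(6)*atan(sqrt(6))/4 + 25/6.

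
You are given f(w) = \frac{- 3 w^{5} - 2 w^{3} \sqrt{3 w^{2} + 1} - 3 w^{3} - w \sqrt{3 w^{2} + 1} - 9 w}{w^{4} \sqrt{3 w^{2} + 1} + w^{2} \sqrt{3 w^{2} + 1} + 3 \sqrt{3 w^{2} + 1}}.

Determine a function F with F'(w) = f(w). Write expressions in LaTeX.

An antiderivative is F(w) = - \sqrt{3 w^{2} + 1} - \frac{\log{\left(w^{4} + w^{2} + 3 \right)}}{2}.

For F(w) to be correct the identity F'(w) - f(w) = 0 must hold.
Check: d/dw[- \sqrt{3 w^{2} + 1} - \frac{\log{\left(w^{4} + w^{2} + 3 \right)}}{2}] = \frac{- 3 w^{5} - 2 w^{3} \sqrt{3 w^{2} + 1} - 3 w^{3} - w \sqrt{3 w^{2} + 1} - 9 w}{w^{4} \sqrt{3 w^{2} + 1} + w^{2} \sqrt{3 w^{2} + 1} + 3 \sqrt{3 w^{2} + 1}} = f(w).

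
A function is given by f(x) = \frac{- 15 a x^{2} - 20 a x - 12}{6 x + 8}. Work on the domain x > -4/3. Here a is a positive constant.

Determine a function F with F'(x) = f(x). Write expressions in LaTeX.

An antiderivative is F(x) = - \frac{5 a x^{2}}{4} - 2 \log{\left(\frac{3 x}{2} + 2 \right)}.

An antiderivative F(x) passes only if d/dx[F] lands on f(x) exactly.
Check: d/dx[- \frac{5 a x^{2}}{4} - 2 \log{\left(\frac{3 x}{2} + 2 \right)}] = \frac{- 15 a x^{2} - 20 a x - 12}{6 x + 8} = f(x).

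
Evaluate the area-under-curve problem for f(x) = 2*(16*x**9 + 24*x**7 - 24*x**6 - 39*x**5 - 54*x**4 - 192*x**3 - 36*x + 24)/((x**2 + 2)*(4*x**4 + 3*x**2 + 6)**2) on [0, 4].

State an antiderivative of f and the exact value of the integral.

Whatever form F(x) takes, F'(x) = f(x) is non-negotiable.
F(x) = (4*x + (4*x**4 + 3*x**2 + 6)*log(3*x**2/2 + 3) + 12)/(4*x**4 + 3*x**2 + 6) is an antiderivative of f.
Check: d/dx[(4*x + (4*x**4 + 3*x**2 + 6)*log(3*x**2/2 + 3) + 12)/(4*x**4 + 3*x**2 + 6)] = (32*x**9 + 48*x**7 - 48*x**6 - 78*x**5 - 108*x**4 - 384*x**3 - 72*x + 48)/(16*x**10 + 56*x**8 + 105*x**6 + 150*x**4 + 108*x**2 + 72), which equals f(x).
F(4) = 2/77 + log(27); F(0) = log(3) + 2.
Integral = F(4) - F(0) = -152/77 - log(3) + log(27).

Antiderivative: F(x) = (4*x + (4*x**4 + 3*x**2 + 6)*log(3*x**2/2 + 3) + 12)/(4*x**4 + 3*x**2 + 6); value = -152/77 - log(3) + log(27)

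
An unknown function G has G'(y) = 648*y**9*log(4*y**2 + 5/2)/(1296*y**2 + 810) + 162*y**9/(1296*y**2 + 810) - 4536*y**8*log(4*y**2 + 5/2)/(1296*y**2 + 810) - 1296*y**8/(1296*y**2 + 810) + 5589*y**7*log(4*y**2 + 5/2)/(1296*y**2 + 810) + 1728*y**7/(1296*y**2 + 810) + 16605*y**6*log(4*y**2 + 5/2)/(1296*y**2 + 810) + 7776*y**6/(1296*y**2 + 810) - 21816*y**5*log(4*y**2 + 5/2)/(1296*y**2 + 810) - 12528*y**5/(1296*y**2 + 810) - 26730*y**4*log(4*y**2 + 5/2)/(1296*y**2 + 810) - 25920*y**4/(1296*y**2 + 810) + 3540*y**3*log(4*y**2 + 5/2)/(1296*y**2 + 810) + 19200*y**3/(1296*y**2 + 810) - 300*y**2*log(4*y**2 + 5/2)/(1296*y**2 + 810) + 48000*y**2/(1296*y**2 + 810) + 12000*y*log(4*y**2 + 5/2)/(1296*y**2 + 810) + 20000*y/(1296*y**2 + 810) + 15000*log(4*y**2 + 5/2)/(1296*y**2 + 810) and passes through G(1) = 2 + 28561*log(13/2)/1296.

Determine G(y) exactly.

Recognize the product-rule pattern: G'(y) = u'v + uv' with u = (y**2/2 - y - 5/3)**4, v = log(4*y**2 + 5/2), so integration by parts undoes it.
A general antiderivative is (y**2/2 - y - 5/3)**4*log(4*y**2 + 5/2) + C.
The condition gives C = 2 + 28561*log(13/2)/1296 - (28561*log(13/2)/1296) = 2.
So G(y) = y**8*log(4*y**2 + 5/2)/16 - y**7*log(4*y**2 + 5/2)/2 + 2*y**6*log(4*y**2 + 5/2)/3 + 3*y**5*log(4*y**2 + 5/2) - 29*y**4*log(4*y**2 + 5/2)/6 - 10*y**3*log(4*y**2 + 5/2) + 200*y**2*log(4*y**2 + 5/2)/27 + 500*y*log(4*y**2 + 5/2)/27 + 625*log(4*y**2 + 5/2)/81 + 2.
Check: d/dy[y**8*log(4*y**2 + 5/2)/16 - y**7*log(4*y**2 + 5/2)/2 + 2*y**6*log(4*y**2 + 5/2)/3 + 3*y**5*log(4*y**2 + 5/2) - 29*y**4*log(4*y**2 + 5/2)/6 - 10*y**3*log(4*y**2 + 5/2) + 200*y**2*log(4*y**2 + 5/2)/27 + 500*y*log(4*y**2 + 5/2)/27 + 625*log(4*y**2 + 5/2)/81 + 2] = (648*y**9*log(4*y**2 + 5/2) + 162*y**9 - 4536*y**8*log(4*y**2 + 5/2) - 1296*y**8 + 5589*y**7*log(4*y**2 + 5/2) + 1728*y**7 + 16605*y**6*log(4*y**2 + 5/2) + 7776*y**6 - 21816*y**5*log(4*y**2 + 5/2) - 12528*y**5 - 26730*y**4*log(4*y**2 + 5/2) - 25920*y**4 + 3540*y**3*log(4*y**2 + 5/2) + 19200*y**3 - 300*y**2*log(4*y**2 + 5/2) + 48000*y**2 + 12000*y*log(4*y**2 + 5/2) + 20000*y + 15000*log(4*y**2 + 5/2))/(1296*y**2 + 810), which equals G'(y).

G(y) = y**8*log(4*y**2 + 5/2)/16 - y**7*log(4*y**2 + 5/2)/2 + 2*y**6*log(4*y**2 + 5/2)/3 + 3*y**5*log(4*y**2 + 5/2) - 29*y**4*log(4*y**2 + 5/2)/6 - 10*y**3*log(4*y**2 + 5/2) + 200*y**2*log(4*y**2 + 5/2)/27 + 500*y*log(4*y**2 + 5/2)/27 + 625*log(4*y**2 + 5/2)/81 + 2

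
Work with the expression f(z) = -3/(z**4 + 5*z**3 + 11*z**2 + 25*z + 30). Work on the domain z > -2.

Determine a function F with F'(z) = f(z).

Factor the denominator ((z + 2)*(z + 3)*(z**2 + 5)) and decompose: f = (5*z - 1)/(42*(z**2 + 5)) + 3/(14*(z + 3)) - 1/(3*(z + 2)); each piece integrates to a log, atan, or power term.
Check: d/dz[-(140*log(z + 2) - 90*log(z + 3) - 25*log(z**2 + 5) + 2*sqrt(5)*atan(sqrt(5)*z/5))/420] = -3/(z**4 + 5*z**3 + 11*z**2 + 25*z + 30) = f(z).

An antiderivative is F(z) = -(140*log(z + 2) - 90*log(z + 3) - 25*log(z**2 + 5) + 2*sqrt(5)*atan(sqrt(5)*z/5))/420.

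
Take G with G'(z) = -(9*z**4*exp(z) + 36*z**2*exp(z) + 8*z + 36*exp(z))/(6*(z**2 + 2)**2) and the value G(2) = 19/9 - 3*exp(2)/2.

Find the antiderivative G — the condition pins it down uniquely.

G(z) = -3*exp(z)/2 + 2 + 4/(3*(2*z**2 + 4))

The proposed G(z) is checked by its d/dz: the result must match the given G'(z).
A general antiderivative is -3*exp(z)/2 + 4/(3*(2*z**2 + 4)) + C.
The condition gives C = 19/9 - 3*exp(2)/2 - (1/9 - 3*exp(2)/2) = 2.
So G(z) = -3*exp(z)/2 + 2 + 4/(3*(2*z**2 + 4)).
Check: d/dz[-3*exp(z)/2 + 2 + 4/(3*(2*z**2 + 4))] = (-9*z**4*exp(z) - 36*z**2*exp(z) - 8*z - 36*exp(z))/(6*z**4 + 24*z**2 + 24), which equals G'(z).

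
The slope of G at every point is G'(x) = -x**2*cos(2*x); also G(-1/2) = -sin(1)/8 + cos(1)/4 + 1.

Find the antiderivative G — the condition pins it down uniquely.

Any candidate G(x) must reproduce the stated G'(x) exactly.
A general antiderivative is -x**2*sin(2*x)/2 - x*cos(2*x)/2 + sin(2*x)/4 + C.
The condition gives C = -sin(1)/8 + cos(1)/4 + 1 - (-sin(1)/8 + cos(1)/4) = 1.
So G(x) = -x**2*sin(2*x)/2 - x*cos(2*x)/2 + sin(2*x)/4 + 1.
Check: d/dx[-x**2*sin(2*x)/2 - x*cos(2*x)/2 + sin(2*x)/4 + 1] = -x**2*cos(2*x) = G'(x).

G(x) = -x**2*sin(2*x)/2 - x*cos(2*x)/2 + sin(2*x)/4 + 1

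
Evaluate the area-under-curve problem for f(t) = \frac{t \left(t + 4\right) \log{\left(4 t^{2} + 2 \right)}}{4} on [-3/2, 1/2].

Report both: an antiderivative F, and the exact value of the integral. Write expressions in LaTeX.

Differentiate the proposed F(t) back; it has to land on f(t) exactly.
F(t) = - \frac{t^{3}}{18} - \frac{t^{2}}{2} + \frac{t}{12} + \left(\frac{t^{3}}{12} + \frac{t^{2}}{2}\right) \log{\left(4 t^{2} + 2 \right)} + \frac{\log{\left(t^{2} + \frac{1}{2} \right)}}{4} - \frac{\sqrt{2} \operatorname{atan}{\left(\sqrt{2} t \right)}}{24} is an antiderivative of f.
Check: d/dt[- \frac{t^{3}}{18} - \frac{t^{2}}{2} + \frac{t}{12} + \left(\frac{t^{3}}{12} + \frac{t^{2}}{2}\right) \log{\left(4 t^{2} + 2 \right)} + \frac{\log{\left(t^{2} + \frac{1}{2} \right)}}{4} - \frac{\sqrt{2} \operatorname{atan}{\left(\sqrt{2} t \right)}}{24}] = \frac{t^{2} \log{\left(2 t^{2} + 1 \right)}}{4} + \frac{t^{2} \log{\left(2 \right)}}{4} + t \log{\left(2 t^{2} + 1 \right)} + t \log{\left(2 \right)}, which equals f(t).
F(1/2) = - \frac{13}{144} + \frac{\log{\left(\frac{3}{4} \right)}}{4} - \frac{\sqrt{2} \operatorname{atan}{\left(\frac{\sqrt{2}}{2} \right)}}{24} + \frac{13 \log{\left(3 \right)}}{96}; F(-3/2) = - \frac{17}{16} + \frac{\sqrt{2} \operatorname{atan}{\left(\frac{3 \sqrt{2}}{2} \right)}}{24} + \frac{\log{\left(\frac{11}{4} \right)}}{4} + \frac{27 \log{\left(11 \right)}}{32}.
Integral = F(1/2) - F(-3/2) = - \frac{27 \log{\left(11 \right)}}{32} - \frac{\log{\left(\frac{11}{4} \right)}}{4} + \frac{\log{\left(\frac{3}{4} \right)}}{4} - \frac{\sqrt{2} \operatorname{atan}{\left(\frac{3 \sqrt{2}}{2} \right)}}{24} - \frac{\sqrt{2} \operatorname{atan}{\left(\frac{\sqrt{2}}{2} \right)}}{24} + \frac{13 \log{\left(3 \right)}}{96} + \frac{35}{36}.

Antiderivative: F(t) = - \frac{t^{3}}{18} - \frac{t^{2}}{2} + \frac{t}{12} + \left(\frac{t^{3}}{12} + \frac{t^{2}}{2}\right) \log{\left(4 t^{2} + 2 \right)} + \frac{\log{\left(t^{2} + \frac{1}{2} \right)}}{4} - \frac{\sqrt{2} \operatorname{atan}{\left(\sqrt{2} t \right)}}{24}; value = - \frac{27 \log{\left(11 \right)}}{32} - \frac{\log{\left(\frac{11}{4} \right)}}{4} + \frac{\log{\left(\frac{3}{4} \right)}}{4} - \frac{\sqrt{2} \operatorname{atan}{\left(\frac{3 \sqrt{2}}{2} \right)}}{24} - \frac{\sqrt{2} \operatorname{atan}{\left(\frac{\sqrt{2}}{2} \right)}}{24} + \frac{13 \log{\left(3 \right)}}{96} + \frac{35}{36}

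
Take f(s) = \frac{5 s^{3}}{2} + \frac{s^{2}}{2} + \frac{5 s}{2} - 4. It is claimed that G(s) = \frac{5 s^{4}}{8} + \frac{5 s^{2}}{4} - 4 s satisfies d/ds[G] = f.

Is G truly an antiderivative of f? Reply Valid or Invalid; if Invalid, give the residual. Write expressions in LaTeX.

Invalid: d/ds[G] - f = - \frac{s^{2}}{2}, which is not 0.

d/ds[G] = \frac{5 s^{3}}{2} + \frac{5 s}{2} - 4
d/ds[G] - f(s) = - \frac{s^{2}}{2} != 0.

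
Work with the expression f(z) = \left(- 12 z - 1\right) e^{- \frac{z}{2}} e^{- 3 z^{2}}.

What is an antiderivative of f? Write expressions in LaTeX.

f has the shape u'v + uv' for u = 2 e^{- \frac{3 z}{2}} and v = e^{- 3 z^{2} + z} — it is the derivative of the product u*v.
Check: d/dz[2 e^{- \frac{3 z}{2}} e^{- 3 z^{2} + z}] = \left(- 12 z e^{z} e^{- 3 z^{2}} - e^{z} e^{- 3 z^{2}}\right) e^{- \frac{3 z}{2}}, which equals f(z).

An antiderivative is F(z) = 2 e^{- \frac{3 z}{2}} e^{- 3 z^{2} + z}.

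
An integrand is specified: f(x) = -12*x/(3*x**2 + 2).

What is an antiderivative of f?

The substitution u = 3*x**2/2 + 1 works: f is exactly (dF/du)*(du/dx) for that inner function.
Check: d/dx[-2*log(3*x**2/2 + 1)] = -12*x/(3*x**2 + 2) = f(x).

An antiderivative is F(x) = -2*log(3*x**2/2 + 1).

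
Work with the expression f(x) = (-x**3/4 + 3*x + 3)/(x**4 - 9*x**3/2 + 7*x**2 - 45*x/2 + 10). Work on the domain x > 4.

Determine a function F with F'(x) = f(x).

Factor the denominator (2*(x - 4)*(2*x - 1)*(x**2 + 5)) and decompose: f = (2*x - 279)/(294*(x**2 + 5)) - 143/(294*(2*x - 1)) - 2/(147*(x - 4)); each piece integrates to a log, atan, or power term.
Check: d/dx[-2*log(x - 4)/147 - 143*log(x - 1/2)/588 + log(x**2 + 5)/294 - 93*sqrt(5)*atan(sqrt(5)*x/5)/490] = (-x**3 + 12*x + 12)/(4*x**4 - 18*x**3 + 28*x**2 - 90*x + 40), which equals f(x).

An antiderivative is F(x) = -2*log(x - 4)/147 - 143*log(x - 1/2)/588 + log(x**2 + 5)/294 - 93*sqrt(5)*atan(sqrt(5)*x/5)/490.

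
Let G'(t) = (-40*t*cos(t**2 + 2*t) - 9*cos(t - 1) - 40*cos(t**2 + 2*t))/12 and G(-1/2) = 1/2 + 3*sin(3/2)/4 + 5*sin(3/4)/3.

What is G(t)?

Differentiate the proposed G(t) back; it has to land on the given G'(t).
A general antiderivative is -3*sin(t - 1)/4 - 5*sin(t**2 + 2*t)/3 + C.
The condition gives C = 1/2 + 3*sin(3/2)/4 + 5*sin(3/4)/3 - (3*sin(3/2)/4 + 5*sin(3/4)/3) = 1/2.
So G(t) = -(9*sin(t - 1) + 20*sin(t**2 + 2*t) - 6)/12.
Check: d/dt[-(9*sin(t - 1) + 20*sin(t**2 + 2*t) - 6)/12] = -10*t*cos(t**2 + 2*t)/3 - 3*cos(t - 1)/4 - 10*cos(t**2 + 2*t)/3, which equals G'(t).

G(t) = -(9*sin(t - 1) + 20*sin(t**2 + 2*t) - 6)/12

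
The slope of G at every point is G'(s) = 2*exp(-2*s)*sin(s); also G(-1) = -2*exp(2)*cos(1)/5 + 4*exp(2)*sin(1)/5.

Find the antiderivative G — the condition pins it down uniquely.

G(s) = -4*exp(-2*s)*sin(s)/5 - 2*exp(-2*s)*cos(s)/5

The proposed G(s) is checked by its d/ds: the result must match the given G'(s).
A general antiderivative is -4*exp(-2*s)*sin(s)/5 - 2*exp(-2*s)*cos(s)/5 + C.
The condition gives C = -2*exp(2)*cos(1)/5 + 4*exp(2)*sin(1)/5 - (-2*exp(2)*cos(1)/5 + 4*exp(2)*sin(1)/5) = 0.
So G(s) = -4*exp(-2*s)*sin(s)/5 - 2*exp(-2*s)*cos(s)/5.
Check: d/ds[-4*exp(-2*s)*sin(s)/5 - 2*exp(-2*s)*cos(s)/5] = 2*exp(-2*s)*sin(s) = G'(s).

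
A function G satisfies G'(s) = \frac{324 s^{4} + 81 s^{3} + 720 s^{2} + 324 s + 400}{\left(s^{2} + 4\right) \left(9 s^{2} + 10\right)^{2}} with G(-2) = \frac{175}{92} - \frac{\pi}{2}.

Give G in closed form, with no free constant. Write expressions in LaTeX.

A first test for any G(s): its s-derivative must equal the given G'(s).
A general antiderivative is 2 \operatorname{atan}{\left(\frac{s}{2} \right)} - \frac{3}{4 \left(\frac{3 s^{2}}{2} + \frac{5}{3}\right)} + C.
The condition gives C = \frac{175}{92} - \frac{\pi}{2} - (- \frac{\pi}{2} - \frac{9}{92}) = 2.
So G(s) = \frac{36 s^{2} \operatorname{atan}{\left(\frac{s}{2} \right)} + 36 s^{2} + 40 \operatorname{atan}{\left(\frac{s}{2} \right)} + 31}{2 \left(9 s^{2} + 10\right)}.
Check: d/ds[\frac{36 s^{2} \operatorname{atan}{\left(\frac{s}{2} \right)} + 36 s^{2} + 40 \operatorname{atan}{\left(\frac{s}{2} \right)} + 31}{2 \left(9 s^{2} + 10\right)}] = \frac{324 s^{4} + 81 s^{3} + 720 s^{2} + 324 s + 400}{81 s^{6} + 504 s^{4} + 820 s^{2} + 400}, which equals G'(s).

G(s) = \frac{36 s^{2} \operatorname{atan}{\left(\frac{s}{2} \right)} + 36 s^{2} + 40 \operatorname{atan}{\left(\frac{s}{2} \right)} + 31}{2 \left(9 s^{2} + 10\right)}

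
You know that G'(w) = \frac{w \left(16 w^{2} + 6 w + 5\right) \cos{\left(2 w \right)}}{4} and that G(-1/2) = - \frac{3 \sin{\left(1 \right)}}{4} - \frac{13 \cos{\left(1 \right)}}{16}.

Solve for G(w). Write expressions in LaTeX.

G(w) = 2 w^{3} \sin{\left(2 w \right)} + \frac{3 w^{2} \sin{\left(2 w \right)}}{4} + 3 w^{2} \cos{\left(2 w \right)} - \frac{19 w \sin{\left(2 w \right)}}{8} + \frac{3 w \cos{\left(2 w \right)}}{4} - \frac{3 \sin{\left(2 w \right)}}{8} - \frac{19 \cos{\left(2 w \right)}}{16}

A first test for any G(w): its w-derivative must equal the given G'(w).
A general antiderivative is 2 w^{3} \sin{\left(2 w \right)} + \frac{3 w^{2} \sin{\left(2 w \right)}}{4} + 3 w^{2} \cos{\left(2 w \right)} - \frac{19 w \sin{\left(2 w \right)}}{8} + \frac{3 w \cos{\left(2 w \right)}}{4} - \frac{3 \sin{\left(2 w \right)}}{8} - \frac{19 \cos{\left(2 w \right)}}{16} + C.
The condition gives C = - \frac{3 \sin{\left(1 \right)}}{4} - \frac{13 \cos{\left(1 \right)}}{16} - (- \frac{3 \sin{\left(1 \right)}}{4} - \frac{13 \cos{\left(1 \right)}}{16}) = 0.
So G(w) = 2 w^{3} \sin{\left(2 w \right)} + \frac{3 w^{2} \sin{\left(2 w \right)}}{4} + 3 w^{2} \cos{\left(2 w \right)} - \frac{19 w \sin{\left(2 w \right)}}{8} + \frac{3 w \cos{\left(2 w \right)}}{4} - \frac{3 \sin{\left(2 w \right)}}{8} - \frac{19 \cos{\left(2 w \right)}}{16}.
Check: d/dw[2 w^{3} \sin{\left(2 w \right)} + \frac{3 w^{2} \sin{\left(2 w \right)}}{4} + 3 w^{2} \cos{\left(2 w \right)} - \frac{19 w \sin{\left(2 w \right)}}{8} + \frac{3 w \cos{\left(2 w \right)}}{4} - \frac{3 \sin{\left(2 w \right)}}{8} - \frac{19 \cos{\left(2 w \right)}}{16}] = 4 w^{3} \cos{\left(2 w \right)} + \frac{3 w^{2} \cos{\left(2 w \right)}}{2} + \frac{5 w \cos{\left(2 w \right)}}{4}, which equals G'(w).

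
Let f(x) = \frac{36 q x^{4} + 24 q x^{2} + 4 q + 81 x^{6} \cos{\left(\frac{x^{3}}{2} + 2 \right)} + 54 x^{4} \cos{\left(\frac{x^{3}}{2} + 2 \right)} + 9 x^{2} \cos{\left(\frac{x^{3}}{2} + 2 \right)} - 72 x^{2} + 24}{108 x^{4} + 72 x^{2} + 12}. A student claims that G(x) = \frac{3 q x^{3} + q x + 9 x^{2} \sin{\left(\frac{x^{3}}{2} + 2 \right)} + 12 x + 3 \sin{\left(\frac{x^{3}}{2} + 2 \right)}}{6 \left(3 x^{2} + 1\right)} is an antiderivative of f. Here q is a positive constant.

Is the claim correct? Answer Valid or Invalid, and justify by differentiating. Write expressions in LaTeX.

Invalid: d/dx[G] - f = - \frac{q}{6}, which is not 0.

d/dx[G] = \frac{18 q x^{4} + 12 q x^{2} + 2 q + 81 x^{6} \cos{\left(\frac{x^{3}}{2} + 2 \right)} + 54 x^{4} \cos{\left(\frac{x^{3}}{2} + 2 \right)} + 9 x^{2} \cos{\left(\frac{x^{3}}{2} + 2 \right)} - 72 x^{2} + 24}{108 x^{4} + 72 x^{2} + 12}
d/dx[G] - f(x) = - \frac{q}{6} != 0.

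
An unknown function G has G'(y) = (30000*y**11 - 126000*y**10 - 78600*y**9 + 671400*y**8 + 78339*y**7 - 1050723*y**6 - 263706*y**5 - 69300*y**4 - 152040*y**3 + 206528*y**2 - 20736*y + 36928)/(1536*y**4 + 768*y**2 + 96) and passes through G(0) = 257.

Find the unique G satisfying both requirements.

G(y) = (7500*y**10 - 36000*y**9 - 29325*y**8 + 284760*y**7 + 53832*y**6 - 866592*y**5 - 304080*y**4 + 944640*y**3 + 706560*y**2 + 295424*y + 197376)/(768*(4*y**2 + 1))

Since d/dy undoes antidifferentiation here, G(y) must give back the stated G'(y).
A general antiderivative is (2*y/3 + 1)/(4*y**2 + 1) + (-5*y**2/4 + 3*y/2 + 4)**4 + C.
The condition gives C = 257 - (257) = 0.
So G(y) = (7500*y**10 - 36000*y**9 - 29325*y**8 + 284760*y**7 + 53832*y**6 - 866592*y**5 - 304080*y**4 + 944640*y**3 + 706560*y**2 + 295424*y + 197376)/(768*(4*y**2 + 1)).
Check: d/dy[(7500*y**10 - 36000*y**9 - 29325*y**8 + 284760*y**7 + 53832*y**6 - 866592*y**5 - 304080*y**4 + 944640*y**3 + 706560*y**2 + 295424*y + 197376)/(768*(4*y**2 + 1))] = (30000*y**11 - 126000*y**10 - 78600*y**9 + 671400*y**8 + 78339*y**7 - 1050723*y**6 - 263706*y**5 - 69300*y**4 - 152040*y**3 + 206528*y**2 - 20736*y + 36928)/(1536*y**4 + 768*y**2 + 96) = G'(y).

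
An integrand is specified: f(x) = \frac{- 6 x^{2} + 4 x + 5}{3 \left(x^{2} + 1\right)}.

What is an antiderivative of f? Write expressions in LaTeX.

For F(x) to be correct the identity F'(x) - f(x) = 0 must hold.
Check: d/dx[- 2 x + \frac{2 \log{\left(x^{2} + 1 \right)}}{3} + \frac{11 \operatorname{atan}{\left(x \right)}}{3}] = \frac{- 6 x^{2} + 4 x + 5}{3 x^{2} + 3}, which equals f(x).

An antiderivative is F(x) = - 2 x + \frac{2 \log{\left(x^{2} + 1 \right)}}{3} + \frac{11 \operatorname{atan}{\left(x \right)}}{3}.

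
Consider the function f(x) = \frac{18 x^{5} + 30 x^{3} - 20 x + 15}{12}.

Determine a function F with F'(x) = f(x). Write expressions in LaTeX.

A first test for any F(x): its x-derivative must equal f(x) identically.
Check: d/dx[\frac{x^{6}}{4} + \frac{5 x^{4}}{8} - \frac{5 x^{2}}{6} + \frac{5 x}{4}] = \frac{3 x^{5}}{2} + \frac{5 x^{3}}{2} - \frac{5 x}{3} + \frac{5}{4}, which equals f(x).

An antiderivative is F(x) = \frac{x^{6}}{4} + \frac{5 x^{4}}{8} - \frac{5 x^{2}}{6} + \frac{5 x}{4}.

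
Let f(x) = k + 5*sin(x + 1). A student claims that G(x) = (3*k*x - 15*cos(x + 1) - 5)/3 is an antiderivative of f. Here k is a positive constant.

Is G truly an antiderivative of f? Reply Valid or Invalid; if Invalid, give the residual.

Valid - differentiating G returns exactly f.

d/dx[G] = k + 5*sin(x + 1)
This equals f(x) exactly, so the claim holds.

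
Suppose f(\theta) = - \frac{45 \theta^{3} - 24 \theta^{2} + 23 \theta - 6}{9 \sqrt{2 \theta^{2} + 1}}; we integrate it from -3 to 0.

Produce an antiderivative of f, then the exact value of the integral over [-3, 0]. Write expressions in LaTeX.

Antiderivative: F(\theta) = - \frac{5 \theta^{2} \sqrt{2 \theta^{2} + 1}}{6} + \frac{2 \theta \sqrt{2 \theta^{2} + 1}}{3} - \frac{4 \sqrt{2 \theta^{2} + 1}}{9}; value = - \frac{4}{9} + \frac{179 \sqrt{19}}{18}

f has the shape u'v + uv' for u = - \frac{2 \sqrt{2 \theta^{2} + 1}}{3} and v = \frac{5 \theta^{2}}{4} - \theta + \frac{2}{3} — it is the derivative of the product u*v.
F(\theta) = - \frac{5 \theta^{2} \sqrt{2 \theta^{2} + 1}}{6} + \frac{2 \theta \sqrt{2 \theta^{2} + 1}}{3} - \frac{4 \sqrt{2 \theta^{2} + 1}}{9} is an antiderivative of f.
Check: d/d\theta[- \frac{5 \theta^{2} \sqrt{2 \theta^{2} + 1}}{6} + \frac{2 \theta \sqrt{2 \theta^{2} + 1}}{3} - \frac{4 \sqrt{2 \theta^{2} + 1}}{9}] = \frac{- 45 \theta^{3} + 24 \theta^{2} - 23 \theta + 6}{9 \sqrt{2 \theta^{2} + 1}}, which equals f(\theta).
F(0) = - \frac{4}{9}; F(-3) = - \frac{179 \sqrt{19}}{18}.
Integral = F(0) - F(-3) = - \frac{4}{9} + \frac{179 \sqrt{19}}{18}.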